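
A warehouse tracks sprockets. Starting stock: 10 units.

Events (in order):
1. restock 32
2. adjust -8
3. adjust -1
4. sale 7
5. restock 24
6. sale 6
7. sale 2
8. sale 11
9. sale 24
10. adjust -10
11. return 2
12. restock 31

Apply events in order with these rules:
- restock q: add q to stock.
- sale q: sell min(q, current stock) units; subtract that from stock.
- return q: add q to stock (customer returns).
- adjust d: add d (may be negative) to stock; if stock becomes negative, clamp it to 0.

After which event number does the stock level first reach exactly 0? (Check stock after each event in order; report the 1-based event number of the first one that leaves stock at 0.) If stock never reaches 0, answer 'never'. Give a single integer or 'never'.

Processing events:
Start: stock = 10
  Event 1 (restock 32): 10 + 32 = 42
  Event 2 (adjust -8): 42 + -8 = 34
  Event 3 (adjust -1): 34 + -1 = 33
  Event 4 (sale 7): sell min(7,33)=7. stock: 33 - 7 = 26. total_sold = 7
  Event 5 (restock 24): 26 + 24 = 50
  Event 6 (sale 6): sell min(6,50)=6. stock: 50 - 6 = 44. total_sold = 13
  Event 7 (sale 2): sell min(2,44)=2. stock: 44 - 2 = 42. total_sold = 15
  Event 8 (sale 11): sell min(11,42)=11. stock: 42 - 11 = 31. total_sold = 26
  Event 9 (sale 24): sell min(24,31)=24. stock: 31 - 24 = 7. total_sold = 50
  Event 10 (adjust -10): 7 + -10 = 0 (clamped to 0)
  Event 11 (return 2): 0 + 2 = 2
  Event 12 (restock 31): 2 + 31 = 33
Final: stock = 33, total_sold = 50

First zero at event 10.

Answer: 10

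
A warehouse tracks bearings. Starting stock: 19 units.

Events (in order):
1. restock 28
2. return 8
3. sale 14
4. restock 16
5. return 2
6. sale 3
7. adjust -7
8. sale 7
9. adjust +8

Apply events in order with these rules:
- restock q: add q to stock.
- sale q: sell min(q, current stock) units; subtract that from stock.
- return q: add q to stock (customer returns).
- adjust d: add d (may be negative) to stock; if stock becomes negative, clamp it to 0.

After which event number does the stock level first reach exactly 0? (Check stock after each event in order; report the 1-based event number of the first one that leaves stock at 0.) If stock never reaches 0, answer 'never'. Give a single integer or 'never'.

Processing events:
Start: stock = 19
  Event 1 (restock 28): 19 + 28 = 47
  Event 2 (return 8): 47 + 8 = 55
  Event 3 (sale 14): sell min(14,55)=14. stock: 55 - 14 = 41. total_sold = 14
  Event 4 (restock 16): 41 + 16 = 57
  Event 5 (return 2): 57 + 2 = 59
  Event 6 (sale 3): sell min(3,59)=3. stock: 59 - 3 = 56. total_sold = 17
  Event 7 (adjust -7): 56 + -7 = 49
  Event 8 (sale 7): sell min(7,49)=7. stock: 49 - 7 = 42. total_sold = 24
  Event 9 (adjust +8): 42 + 8 = 50
Final: stock = 50, total_sold = 24

Stock never reaches 0.

Answer: never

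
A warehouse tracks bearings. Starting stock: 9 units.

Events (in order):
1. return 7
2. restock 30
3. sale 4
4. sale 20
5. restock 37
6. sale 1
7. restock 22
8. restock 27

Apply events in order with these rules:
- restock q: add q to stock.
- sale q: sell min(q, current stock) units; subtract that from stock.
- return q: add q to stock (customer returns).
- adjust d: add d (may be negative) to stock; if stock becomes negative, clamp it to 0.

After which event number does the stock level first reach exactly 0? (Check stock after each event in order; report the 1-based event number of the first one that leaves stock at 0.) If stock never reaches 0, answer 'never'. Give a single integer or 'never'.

Answer: never

Derivation:
Processing events:
Start: stock = 9
  Event 1 (return 7): 9 + 7 = 16
  Event 2 (restock 30): 16 + 30 = 46
  Event 3 (sale 4): sell min(4,46)=4. stock: 46 - 4 = 42. total_sold = 4
  Event 4 (sale 20): sell min(20,42)=20. stock: 42 - 20 = 22. total_sold = 24
  Event 5 (restock 37): 22 + 37 = 59
  Event 6 (sale 1): sell min(1,59)=1. stock: 59 - 1 = 58. total_sold = 25
  Event 7 (restock 22): 58 + 22 = 80
  Event 8 (restock 27): 80 + 27 = 107
Final: stock = 107, total_sold = 25

Stock never reaches 0.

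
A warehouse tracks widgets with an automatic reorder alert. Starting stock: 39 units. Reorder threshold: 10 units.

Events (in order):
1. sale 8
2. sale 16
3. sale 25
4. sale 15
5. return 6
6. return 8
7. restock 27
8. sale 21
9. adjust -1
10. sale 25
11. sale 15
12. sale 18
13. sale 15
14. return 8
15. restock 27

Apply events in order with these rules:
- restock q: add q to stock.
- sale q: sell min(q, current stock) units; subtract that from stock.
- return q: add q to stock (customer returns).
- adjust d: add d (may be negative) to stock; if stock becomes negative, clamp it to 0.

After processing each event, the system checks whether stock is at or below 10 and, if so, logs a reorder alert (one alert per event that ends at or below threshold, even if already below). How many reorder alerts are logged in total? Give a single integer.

Processing events:
Start: stock = 39
  Event 1 (sale 8): sell min(8,39)=8. stock: 39 - 8 = 31. total_sold = 8
  Event 2 (sale 16): sell min(16,31)=16. stock: 31 - 16 = 15. total_sold = 24
  Event 3 (sale 25): sell min(25,15)=15. stock: 15 - 15 = 0. total_sold = 39
  Event 4 (sale 15): sell min(15,0)=0. stock: 0 - 0 = 0. total_sold = 39
  Event 5 (return 6): 0 + 6 = 6
  Event 6 (return 8): 6 + 8 = 14
  Event 7 (restock 27): 14 + 27 = 41
  Event 8 (sale 21): sell min(21,41)=21. stock: 41 - 21 = 20. total_sold = 60
  Event 9 (adjust -1): 20 + -1 = 19
  Event 10 (sale 25): sell min(25,19)=19. stock: 19 - 19 = 0. total_sold = 79
  Event 11 (sale 15): sell min(15,0)=0. stock: 0 - 0 = 0. total_sold = 79
  Event 12 (sale 18): sell min(18,0)=0. stock: 0 - 0 = 0. total_sold = 79
  Event 13 (sale 15): sell min(15,0)=0. stock: 0 - 0 = 0. total_sold = 79
  Event 14 (return 8): 0 + 8 = 8
  Event 15 (restock 27): 8 + 27 = 35
Final: stock = 35, total_sold = 79

Checking against threshold 10:
  After event 1: stock=31 > 10
  After event 2: stock=15 > 10
  After event 3: stock=0 <= 10 -> ALERT
  After event 4: stock=0 <= 10 -> ALERT
  After event 5: stock=6 <= 10 -> ALERT
  After event 6: stock=14 > 10
  After event 7: stock=41 > 10
  After event 8: stock=20 > 10
  After event 9: stock=19 > 10
  After event 10: stock=0 <= 10 -> ALERT
  After event 11: stock=0 <= 10 -> ALERT
  After event 12: stock=0 <= 10 -> ALERT
  After event 13: stock=0 <= 10 -> ALERT
  After event 14: stock=8 <= 10 -> ALERT
  After event 15: stock=35 > 10
Alert events: [3, 4, 5, 10, 11, 12, 13, 14]. Count = 8

Answer: 8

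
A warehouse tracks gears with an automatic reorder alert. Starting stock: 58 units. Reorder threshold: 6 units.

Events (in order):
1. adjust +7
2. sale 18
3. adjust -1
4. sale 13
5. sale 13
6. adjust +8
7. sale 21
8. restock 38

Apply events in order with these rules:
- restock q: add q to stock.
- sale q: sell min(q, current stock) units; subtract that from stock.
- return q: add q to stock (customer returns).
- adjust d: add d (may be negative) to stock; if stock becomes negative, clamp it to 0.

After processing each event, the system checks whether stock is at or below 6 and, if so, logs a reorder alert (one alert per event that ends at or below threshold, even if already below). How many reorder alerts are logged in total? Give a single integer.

Answer: 0

Derivation:
Processing events:
Start: stock = 58
  Event 1 (adjust +7): 58 + 7 = 65
  Event 2 (sale 18): sell min(18,65)=18. stock: 65 - 18 = 47. total_sold = 18
  Event 3 (adjust -1): 47 + -1 = 46
  Event 4 (sale 13): sell min(13,46)=13. stock: 46 - 13 = 33. total_sold = 31
  Event 5 (sale 13): sell min(13,33)=13. stock: 33 - 13 = 20. total_sold = 44
  Event 6 (adjust +8): 20 + 8 = 28
  Event 7 (sale 21): sell min(21,28)=21. stock: 28 - 21 = 7. total_sold = 65
  Event 8 (restock 38): 7 + 38 = 45
Final: stock = 45, total_sold = 65

Checking against threshold 6:
  After event 1: stock=65 > 6
  After event 2: stock=47 > 6
  After event 3: stock=46 > 6
  After event 4: stock=33 > 6
  After event 5: stock=20 > 6
  After event 6: stock=28 > 6
  After event 7: stock=7 > 6
  After event 8: stock=45 > 6
Alert events: []. Count = 0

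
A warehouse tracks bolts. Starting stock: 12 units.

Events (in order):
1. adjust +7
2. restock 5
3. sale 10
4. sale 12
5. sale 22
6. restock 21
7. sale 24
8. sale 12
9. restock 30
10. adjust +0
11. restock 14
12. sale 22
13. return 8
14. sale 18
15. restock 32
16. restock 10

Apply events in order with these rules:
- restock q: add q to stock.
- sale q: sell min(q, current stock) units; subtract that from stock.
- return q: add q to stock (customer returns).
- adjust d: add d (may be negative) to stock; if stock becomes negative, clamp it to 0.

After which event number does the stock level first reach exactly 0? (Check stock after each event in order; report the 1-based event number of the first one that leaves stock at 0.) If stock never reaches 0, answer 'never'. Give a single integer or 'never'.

Answer: 5

Derivation:
Processing events:
Start: stock = 12
  Event 1 (adjust +7): 12 + 7 = 19
  Event 2 (restock 5): 19 + 5 = 24
  Event 3 (sale 10): sell min(10,24)=10. stock: 24 - 10 = 14. total_sold = 10
  Event 4 (sale 12): sell min(12,14)=12. stock: 14 - 12 = 2. total_sold = 22
  Event 5 (sale 22): sell min(22,2)=2. stock: 2 - 2 = 0. total_sold = 24
  Event 6 (restock 21): 0 + 21 = 21
  Event 7 (sale 24): sell min(24,21)=21. stock: 21 - 21 = 0. total_sold = 45
  Event 8 (sale 12): sell min(12,0)=0. stock: 0 - 0 = 0. total_sold = 45
  Event 9 (restock 30): 0 + 30 = 30
  Event 10 (adjust +0): 30 + 0 = 30
  Event 11 (restock 14): 30 + 14 = 44
  Event 12 (sale 22): sell min(22,44)=22. stock: 44 - 22 = 22. total_sold = 67
  Event 13 (return 8): 22 + 8 = 30
  Event 14 (sale 18): sell min(18,30)=18. stock: 30 - 18 = 12. total_sold = 85
  Event 15 (restock 32): 12 + 32 = 44
  Event 16 (restock 10): 44 + 10 = 54
Final: stock = 54, total_sold = 85

First zero at event 5.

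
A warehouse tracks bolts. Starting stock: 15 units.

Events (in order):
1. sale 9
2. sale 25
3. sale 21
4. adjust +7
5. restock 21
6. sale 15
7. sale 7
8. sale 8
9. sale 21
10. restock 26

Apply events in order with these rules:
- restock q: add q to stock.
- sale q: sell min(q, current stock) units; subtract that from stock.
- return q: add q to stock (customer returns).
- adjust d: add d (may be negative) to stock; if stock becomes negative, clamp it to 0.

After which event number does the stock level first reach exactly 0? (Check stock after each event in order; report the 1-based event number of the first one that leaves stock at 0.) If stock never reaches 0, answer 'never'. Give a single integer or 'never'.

Processing events:
Start: stock = 15
  Event 1 (sale 9): sell min(9,15)=9. stock: 15 - 9 = 6. total_sold = 9
  Event 2 (sale 25): sell min(25,6)=6. stock: 6 - 6 = 0. total_sold = 15
  Event 3 (sale 21): sell min(21,0)=0. stock: 0 - 0 = 0. total_sold = 15
  Event 4 (adjust +7): 0 + 7 = 7
  Event 5 (restock 21): 7 + 21 = 28
  Event 6 (sale 15): sell min(15,28)=15. stock: 28 - 15 = 13. total_sold = 30
  Event 7 (sale 7): sell min(7,13)=7. stock: 13 - 7 = 6. total_sold = 37
  Event 8 (sale 8): sell min(8,6)=6. stock: 6 - 6 = 0. total_sold = 43
  Event 9 (sale 21): sell min(21,0)=0. stock: 0 - 0 = 0. total_sold = 43
  Event 10 (restock 26): 0 + 26 = 26
Final: stock = 26, total_sold = 43

First zero at event 2.

Answer: 2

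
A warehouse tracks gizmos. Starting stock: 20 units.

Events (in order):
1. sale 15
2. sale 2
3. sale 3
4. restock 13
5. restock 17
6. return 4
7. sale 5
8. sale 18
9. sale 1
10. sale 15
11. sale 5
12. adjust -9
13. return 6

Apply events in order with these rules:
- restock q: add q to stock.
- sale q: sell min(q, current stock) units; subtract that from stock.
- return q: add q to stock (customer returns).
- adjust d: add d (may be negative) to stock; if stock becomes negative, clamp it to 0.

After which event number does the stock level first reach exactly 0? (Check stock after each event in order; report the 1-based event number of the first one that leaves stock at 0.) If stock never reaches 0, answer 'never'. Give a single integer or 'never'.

Answer: 3

Derivation:
Processing events:
Start: stock = 20
  Event 1 (sale 15): sell min(15,20)=15. stock: 20 - 15 = 5. total_sold = 15
  Event 2 (sale 2): sell min(2,5)=2. stock: 5 - 2 = 3. total_sold = 17
  Event 3 (sale 3): sell min(3,3)=3. stock: 3 - 3 = 0. total_sold = 20
  Event 4 (restock 13): 0 + 13 = 13
  Event 5 (restock 17): 13 + 17 = 30
  Event 6 (return 4): 30 + 4 = 34
  Event 7 (sale 5): sell min(5,34)=5. stock: 34 - 5 = 29. total_sold = 25
  Event 8 (sale 18): sell min(18,29)=18. stock: 29 - 18 = 11. total_sold = 43
  Event 9 (sale 1): sell min(1,11)=1. stock: 11 - 1 = 10. total_sold = 44
  Event 10 (sale 15): sell min(15,10)=10. stock: 10 - 10 = 0. total_sold = 54
  Event 11 (sale 5): sell min(5,0)=0. stock: 0 - 0 = 0. total_sold = 54
  Event 12 (adjust -9): 0 + -9 = 0 (clamped to 0)
  Event 13 (return 6): 0 + 6 = 6
Final: stock = 6, total_sold = 54

First zero at event 3.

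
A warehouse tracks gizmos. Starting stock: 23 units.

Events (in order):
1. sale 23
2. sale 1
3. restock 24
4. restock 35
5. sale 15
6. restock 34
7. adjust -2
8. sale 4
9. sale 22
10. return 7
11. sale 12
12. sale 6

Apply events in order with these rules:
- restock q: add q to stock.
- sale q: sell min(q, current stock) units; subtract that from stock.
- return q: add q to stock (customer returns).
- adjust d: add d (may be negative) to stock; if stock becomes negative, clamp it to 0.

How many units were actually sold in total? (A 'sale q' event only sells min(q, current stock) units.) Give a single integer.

Processing events:
Start: stock = 23
  Event 1 (sale 23): sell min(23,23)=23. stock: 23 - 23 = 0. total_sold = 23
  Event 2 (sale 1): sell min(1,0)=0. stock: 0 - 0 = 0. total_sold = 23
  Event 3 (restock 24): 0 + 24 = 24
  Event 4 (restock 35): 24 + 35 = 59
  Event 5 (sale 15): sell min(15,59)=15. stock: 59 - 15 = 44. total_sold = 38
  Event 6 (restock 34): 44 + 34 = 78
  Event 7 (adjust -2): 78 + -2 = 76
  Event 8 (sale 4): sell min(4,76)=4. stock: 76 - 4 = 72. total_sold = 42
  Event 9 (sale 22): sell min(22,72)=22. stock: 72 - 22 = 50. total_sold = 64
  Event 10 (return 7): 50 + 7 = 57
  Event 11 (sale 12): sell min(12,57)=12. stock: 57 - 12 = 45. total_sold = 76
  Event 12 (sale 6): sell min(6,45)=6. stock: 45 - 6 = 39. total_sold = 82
Final: stock = 39, total_sold = 82

Answer: 82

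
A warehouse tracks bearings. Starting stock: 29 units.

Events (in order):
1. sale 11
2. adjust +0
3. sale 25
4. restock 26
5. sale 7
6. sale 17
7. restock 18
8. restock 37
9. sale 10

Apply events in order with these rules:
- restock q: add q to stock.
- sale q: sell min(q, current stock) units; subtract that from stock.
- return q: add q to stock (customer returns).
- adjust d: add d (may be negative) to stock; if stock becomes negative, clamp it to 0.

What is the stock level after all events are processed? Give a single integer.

Processing events:
Start: stock = 29
  Event 1 (sale 11): sell min(11,29)=11. stock: 29 - 11 = 18. total_sold = 11
  Event 2 (adjust +0): 18 + 0 = 18
  Event 3 (sale 25): sell min(25,18)=18. stock: 18 - 18 = 0. total_sold = 29
  Event 4 (restock 26): 0 + 26 = 26
  Event 5 (sale 7): sell min(7,26)=7. stock: 26 - 7 = 19. total_sold = 36
  Event 6 (sale 17): sell min(17,19)=17. stock: 19 - 17 = 2. total_sold = 53
  Event 7 (restock 18): 2 + 18 = 20
  Event 8 (restock 37): 20 + 37 = 57
  Event 9 (sale 10): sell min(10,57)=10. stock: 57 - 10 = 47. total_sold = 63
Final: stock = 47, total_sold = 63

Answer: 47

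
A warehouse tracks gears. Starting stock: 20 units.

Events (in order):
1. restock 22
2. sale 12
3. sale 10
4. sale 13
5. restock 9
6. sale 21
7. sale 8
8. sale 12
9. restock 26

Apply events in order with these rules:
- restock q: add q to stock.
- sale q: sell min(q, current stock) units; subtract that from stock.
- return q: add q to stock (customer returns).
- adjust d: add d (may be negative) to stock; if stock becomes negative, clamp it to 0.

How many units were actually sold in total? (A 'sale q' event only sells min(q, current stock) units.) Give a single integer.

Answer: 51

Derivation:
Processing events:
Start: stock = 20
  Event 1 (restock 22): 20 + 22 = 42
  Event 2 (sale 12): sell min(12,42)=12. stock: 42 - 12 = 30. total_sold = 12
  Event 3 (sale 10): sell min(10,30)=10. stock: 30 - 10 = 20. total_sold = 22
  Event 4 (sale 13): sell min(13,20)=13. stock: 20 - 13 = 7. total_sold = 35
  Event 5 (restock 9): 7 + 9 = 16
  Event 6 (sale 21): sell min(21,16)=16. stock: 16 - 16 = 0. total_sold = 51
  Event 7 (sale 8): sell min(8,0)=0. stock: 0 - 0 = 0. total_sold = 51
  Event 8 (sale 12): sell min(12,0)=0. stock: 0 - 0 = 0. total_sold = 51
  Event 9 (restock 26): 0 + 26 = 26
Final: stock = 26, total_sold = 51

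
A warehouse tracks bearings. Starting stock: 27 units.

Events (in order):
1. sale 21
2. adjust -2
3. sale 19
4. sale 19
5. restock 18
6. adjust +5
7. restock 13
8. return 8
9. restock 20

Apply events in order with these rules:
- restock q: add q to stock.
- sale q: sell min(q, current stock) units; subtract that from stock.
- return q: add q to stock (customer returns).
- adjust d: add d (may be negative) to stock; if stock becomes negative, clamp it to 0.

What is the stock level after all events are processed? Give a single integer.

Answer: 64

Derivation:
Processing events:
Start: stock = 27
  Event 1 (sale 21): sell min(21,27)=21. stock: 27 - 21 = 6. total_sold = 21
  Event 2 (adjust -2): 6 + -2 = 4
  Event 3 (sale 19): sell min(19,4)=4. stock: 4 - 4 = 0. total_sold = 25
  Event 4 (sale 19): sell min(19,0)=0. stock: 0 - 0 = 0. total_sold = 25
  Event 5 (restock 18): 0 + 18 = 18
  Event 6 (adjust +5): 18 + 5 = 23
  Event 7 (restock 13): 23 + 13 = 36
  Event 8 (return 8): 36 + 8 = 44
  Event 9 (restock 20): 44 + 20 = 64
Final: stock = 64, total_sold = 25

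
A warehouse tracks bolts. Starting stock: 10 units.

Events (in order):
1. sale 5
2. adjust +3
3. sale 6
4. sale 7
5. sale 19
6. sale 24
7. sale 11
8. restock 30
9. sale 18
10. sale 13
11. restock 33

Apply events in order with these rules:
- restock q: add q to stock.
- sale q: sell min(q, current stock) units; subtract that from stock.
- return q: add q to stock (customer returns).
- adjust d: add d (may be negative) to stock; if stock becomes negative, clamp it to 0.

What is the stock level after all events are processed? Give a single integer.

Processing events:
Start: stock = 10
  Event 1 (sale 5): sell min(5,10)=5. stock: 10 - 5 = 5. total_sold = 5
  Event 2 (adjust +3): 5 + 3 = 8
  Event 3 (sale 6): sell min(6,8)=6. stock: 8 - 6 = 2. total_sold = 11
  Event 4 (sale 7): sell min(7,2)=2. stock: 2 - 2 = 0. total_sold = 13
  Event 5 (sale 19): sell min(19,0)=0. stock: 0 - 0 = 0. total_sold = 13
  Event 6 (sale 24): sell min(24,0)=0. stock: 0 - 0 = 0. total_sold = 13
  Event 7 (sale 11): sell min(11,0)=0. stock: 0 - 0 = 0. total_sold = 13
  Event 8 (restock 30): 0 + 30 = 30
  Event 9 (sale 18): sell min(18,30)=18. stock: 30 - 18 = 12. total_sold = 31
  Event 10 (sale 13): sell min(13,12)=12. stock: 12 - 12 = 0. total_sold = 43
  Event 11 (restock 33): 0 + 33 = 33
Final: stock = 33, total_sold = 43

Answer: 33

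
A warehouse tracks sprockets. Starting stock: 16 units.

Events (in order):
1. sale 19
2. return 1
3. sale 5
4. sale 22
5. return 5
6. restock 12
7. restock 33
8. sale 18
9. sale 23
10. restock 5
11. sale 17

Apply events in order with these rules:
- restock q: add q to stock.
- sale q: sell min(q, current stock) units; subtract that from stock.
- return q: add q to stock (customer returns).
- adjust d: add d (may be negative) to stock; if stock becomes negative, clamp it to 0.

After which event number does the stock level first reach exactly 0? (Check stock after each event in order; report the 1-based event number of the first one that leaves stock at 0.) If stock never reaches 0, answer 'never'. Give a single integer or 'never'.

Answer: 1

Derivation:
Processing events:
Start: stock = 16
  Event 1 (sale 19): sell min(19,16)=16. stock: 16 - 16 = 0. total_sold = 16
  Event 2 (return 1): 0 + 1 = 1
  Event 3 (sale 5): sell min(5,1)=1. stock: 1 - 1 = 0. total_sold = 17
  Event 4 (sale 22): sell min(22,0)=0. stock: 0 - 0 = 0. total_sold = 17
  Event 5 (return 5): 0 + 5 = 5
  Event 6 (restock 12): 5 + 12 = 17
  Event 7 (restock 33): 17 + 33 = 50
  Event 8 (sale 18): sell min(18,50)=18. stock: 50 - 18 = 32. total_sold = 35
  Event 9 (sale 23): sell min(23,32)=23. stock: 32 - 23 = 9. total_sold = 58
  Event 10 (restock 5): 9 + 5 = 14
  Event 11 (sale 17): sell min(17,14)=14. stock: 14 - 14 = 0. total_sold = 72
Final: stock = 0, total_sold = 72

First zero at event 1.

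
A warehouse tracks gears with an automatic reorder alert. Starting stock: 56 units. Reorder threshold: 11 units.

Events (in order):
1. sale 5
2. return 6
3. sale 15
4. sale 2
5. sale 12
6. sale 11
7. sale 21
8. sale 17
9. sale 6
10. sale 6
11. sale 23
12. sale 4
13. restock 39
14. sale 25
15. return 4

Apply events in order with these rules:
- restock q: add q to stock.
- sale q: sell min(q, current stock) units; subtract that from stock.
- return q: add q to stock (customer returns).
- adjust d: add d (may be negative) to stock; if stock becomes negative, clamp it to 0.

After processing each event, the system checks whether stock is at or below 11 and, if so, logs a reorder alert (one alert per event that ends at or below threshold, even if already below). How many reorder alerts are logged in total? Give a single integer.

Answer: 6

Derivation:
Processing events:
Start: stock = 56
  Event 1 (sale 5): sell min(5,56)=5. stock: 56 - 5 = 51. total_sold = 5
  Event 2 (return 6): 51 + 6 = 57
  Event 3 (sale 15): sell min(15,57)=15. stock: 57 - 15 = 42. total_sold = 20
  Event 4 (sale 2): sell min(2,42)=2. stock: 42 - 2 = 40. total_sold = 22
  Event 5 (sale 12): sell min(12,40)=12. stock: 40 - 12 = 28. total_sold = 34
  Event 6 (sale 11): sell min(11,28)=11. stock: 28 - 11 = 17. total_sold = 45
  Event 7 (sale 21): sell min(21,17)=17. stock: 17 - 17 = 0. total_sold = 62
  Event 8 (sale 17): sell min(17,0)=0. stock: 0 - 0 = 0. total_sold = 62
  Event 9 (sale 6): sell min(6,0)=0. stock: 0 - 0 = 0. total_sold = 62
  Event 10 (sale 6): sell min(6,0)=0. stock: 0 - 0 = 0. total_sold = 62
  Event 11 (sale 23): sell min(23,0)=0. stock: 0 - 0 = 0. total_sold = 62
  Event 12 (sale 4): sell min(4,0)=0. stock: 0 - 0 = 0. total_sold = 62
  Event 13 (restock 39): 0 + 39 = 39
  Event 14 (sale 25): sell min(25,39)=25. stock: 39 - 25 = 14. total_sold = 87
  Event 15 (return 4): 14 + 4 = 18
Final: stock = 18, total_sold = 87

Checking against threshold 11:
  After event 1: stock=51 > 11
  After event 2: stock=57 > 11
  After event 3: stock=42 > 11
  After event 4: stock=40 > 11
  After event 5: stock=28 > 11
  After event 6: stock=17 > 11
  After event 7: stock=0 <= 11 -> ALERT
  After event 8: stock=0 <= 11 -> ALERT
  After event 9: stock=0 <= 11 -> ALERT
  After event 10: stock=0 <= 11 -> ALERT
  After event 11: stock=0 <= 11 -> ALERT
  After event 12: stock=0 <= 11 -> ALERT
  After event 13: stock=39 > 11
  After event 14: stock=14 > 11
  After event 15: stock=18 > 11
Alert events: [7, 8, 9, 10, 11, 12]. Count = 6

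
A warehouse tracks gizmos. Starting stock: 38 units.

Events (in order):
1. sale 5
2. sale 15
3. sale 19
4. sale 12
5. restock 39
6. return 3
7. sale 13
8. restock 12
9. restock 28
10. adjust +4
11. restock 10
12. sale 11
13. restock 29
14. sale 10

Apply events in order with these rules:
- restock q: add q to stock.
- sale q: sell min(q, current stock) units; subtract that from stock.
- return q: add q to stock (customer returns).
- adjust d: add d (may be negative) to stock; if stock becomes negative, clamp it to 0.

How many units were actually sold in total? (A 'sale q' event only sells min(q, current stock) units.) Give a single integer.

Processing events:
Start: stock = 38
  Event 1 (sale 5): sell min(5,38)=5. stock: 38 - 5 = 33. total_sold = 5
  Event 2 (sale 15): sell min(15,33)=15. stock: 33 - 15 = 18. total_sold = 20
  Event 3 (sale 19): sell min(19,18)=18. stock: 18 - 18 = 0. total_sold = 38
  Event 4 (sale 12): sell min(12,0)=0. stock: 0 - 0 = 0. total_sold = 38
  Event 5 (restock 39): 0 + 39 = 39
  Event 6 (return 3): 39 + 3 = 42
  Event 7 (sale 13): sell min(13,42)=13. stock: 42 - 13 = 29. total_sold = 51
  Event 8 (restock 12): 29 + 12 = 41
  Event 9 (restock 28): 41 + 28 = 69
  Event 10 (adjust +4): 69 + 4 = 73
  Event 11 (restock 10): 73 + 10 = 83
  Event 12 (sale 11): sell min(11,83)=11. stock: 83 - 11 = 72. total_sold = 62
  Event 13 (restock 29): 72 + 29 = 101
  Event 14 (sale 10): sell min(10,101)=10. stock: 101 - 10 = 91. total_sold = 72
Final: stock = 91, total_sold = 72

Answer: 72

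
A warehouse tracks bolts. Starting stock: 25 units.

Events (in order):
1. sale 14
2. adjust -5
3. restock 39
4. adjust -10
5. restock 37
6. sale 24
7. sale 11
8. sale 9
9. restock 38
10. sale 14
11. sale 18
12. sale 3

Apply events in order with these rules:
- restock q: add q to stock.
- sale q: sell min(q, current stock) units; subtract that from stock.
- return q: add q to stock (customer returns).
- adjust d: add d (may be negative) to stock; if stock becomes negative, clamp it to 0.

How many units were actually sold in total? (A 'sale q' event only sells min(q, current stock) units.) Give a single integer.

Answer: 93

Derivation:
Processing events:
Start: stock = 25
  Event 1 (sale 14): sell min(14,25)=14. stock: 25 - 14 = 11. total_sold = 14
  Event 2 (adjust -5): 11 + -5 = 6
  Event 3 (restock 39): 6 + 39 = 45
  Event 4 (adjust -10): 45 + -10 = 35
  Event 5 (restock 37): 35 + 37 = 72
  Event 6 (sale 24): sell min(24,72)=24. stock: 72 - 24 = 48. total_sold = 38
  Event 7 (sale 11): sell min(11,48)=11. stock: 48 - 11 = 37. total_sold = 49
  Event 8 (sale 9): sell min(9,37)=9. stock: 37 - 9 = 28. total_sold = 58
  Event 9 (restock 38): 28 + 38 = 66
  Event 10 (sale 14): sell min(14,66)=14. stock: 66 - 14 = 52. total_sold = 72
  Event 11 (sale 18): sell min(18,52)=18. stock: 52 - 18 = 34. total_sold = 90
  Event 12 (sale 3): sell min(3,34)=3. stock: 34 - 3 = 31. total_sold = 93
Final: stock = 31, total_sold = 93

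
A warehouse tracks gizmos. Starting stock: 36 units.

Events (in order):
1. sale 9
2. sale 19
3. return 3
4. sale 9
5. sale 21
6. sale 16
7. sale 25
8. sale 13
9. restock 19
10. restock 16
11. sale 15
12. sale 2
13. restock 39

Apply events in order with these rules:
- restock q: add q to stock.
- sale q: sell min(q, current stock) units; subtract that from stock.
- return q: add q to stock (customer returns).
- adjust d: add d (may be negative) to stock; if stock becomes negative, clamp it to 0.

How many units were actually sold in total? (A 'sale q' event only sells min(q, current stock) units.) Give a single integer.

Answer: 56

Derivation:
Processing events:
Start: stock = 36
  Event 1 (sale 9): sell min(9,36)=9. stock: 36 - 9 = 27. total_sold = 9
  Event 2 (sale 19): sell min(19,27)=19. stock: 27 - 19 = 8. total_sold = 28
  Event 3 (return 3): 8 + 3 = 11
  Event 4 (sale 9): sell min(9,11)=9. stock: 11 - 9 = 2. total_sold = 37
  Event 5 (sale 21): sell min(21,2)=2. stock: 2 - 2 = 0. total_sold = 39
  Event 6 (sale 16): sell min(16,0)=0. stock: 0 - 0 = 0. total_sold = 39
  Event 7 (sale 25): sell min(25,0)=0. stock: 0 - 0 = 0. total_sold = 39
  Event 8 (sale 13): sell min(13,0)=0. stock: 0 - 0 = 0. total_sold = 39
  Event 9 (restock 19): 0 + 19 = 19
  Event 10 (restock 16): 19 + 16 = 35
  Event 11 (sale 15): sell min(15,35)=15. stock: 35 - 15 = 20. total_sold = 54
  Event 12 (sale 2): sell min(2,20)=2. stock: 20 - 2 = 18. total_sold = 56
  Event 13 (restock 39): 18 + 39 = 57
Final: stock = 57, total_sold = 56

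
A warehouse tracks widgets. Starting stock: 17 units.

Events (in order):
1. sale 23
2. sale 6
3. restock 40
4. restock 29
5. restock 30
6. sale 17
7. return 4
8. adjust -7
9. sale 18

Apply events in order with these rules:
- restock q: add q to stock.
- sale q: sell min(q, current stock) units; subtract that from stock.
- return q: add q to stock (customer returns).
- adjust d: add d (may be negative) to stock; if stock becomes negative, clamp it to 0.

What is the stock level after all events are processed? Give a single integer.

Processing events:
Start: stock = 17
  Event 1 (sale 23): sell min(23,17)=17. stock: 17 - 17 = 0. total_sold = 17
  Event 2 (sale 6): sell min(6,0)=0. stock: 0 - 0 = 0. total_sold = 17
  Event 3 (restock 40): 0 + 40 = 40
  Event 4 (restock 29): 40 + 29 = 69
  Event 5 (restock 30): 69 + 30 = 99
  Event 6 (sale 17): sell min(17,99)=17. stock: 99 - 17 = 82. total_sold = 34
  Event 7 (return 4): 82 + 4 = 86
  Event 8 (adjust -7): 86 + -7 = 79
  Event 9 (sale 18): sell min(18,79)=18. stock: 79 - 18 = 61. total_sold = 52
Final: stock = 61, total_sold = 52

Answer: 61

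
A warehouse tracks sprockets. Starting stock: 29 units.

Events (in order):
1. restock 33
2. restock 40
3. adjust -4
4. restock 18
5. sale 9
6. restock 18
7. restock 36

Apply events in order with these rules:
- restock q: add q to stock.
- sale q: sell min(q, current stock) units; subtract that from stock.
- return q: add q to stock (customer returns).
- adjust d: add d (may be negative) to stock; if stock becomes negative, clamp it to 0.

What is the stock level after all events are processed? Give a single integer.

Processing events:
Start: stock = 29
  Event 1 (restock 33): 29 + 33 = 62
  Event 2 (restock 40): 62 + 40 = 102
  Event 3 (adjust -4): 102 + -4 = 98
  Event 4 (restock 18): 98 + 18 = 116
  Event 5 (sale 9): sell min(9,116)=9. stock: 116 - 9 = 107. total_sold = 9
  Event 6 (restock 18): 107 + 18 = 125
  Event 7 (restock 36): 125 + 36 = 161
Final: stock = 161, total_sold = 9

Answer: 161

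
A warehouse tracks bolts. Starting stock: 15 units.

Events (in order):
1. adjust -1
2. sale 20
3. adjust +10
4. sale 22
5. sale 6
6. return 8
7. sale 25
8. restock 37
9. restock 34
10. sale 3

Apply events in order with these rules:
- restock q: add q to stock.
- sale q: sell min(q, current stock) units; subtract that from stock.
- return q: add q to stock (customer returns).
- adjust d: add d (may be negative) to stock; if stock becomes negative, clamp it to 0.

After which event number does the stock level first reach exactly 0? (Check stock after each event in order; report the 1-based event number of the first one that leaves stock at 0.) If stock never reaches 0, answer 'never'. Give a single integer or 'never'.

Processing events:
Start: stock = 15
  Event 1 (adjust -1): 15 + -1 = 14
  Event 2 (sale 20): sell min(20,14)=14. stock: 14 - 14 = 0. total_sold = 14
  Event 3 (adjust +10): 0 + 10 = 10
  Event 4 (sale 22): sell min(22,10)=10. stock: 10 - 10 = 0. total_sold = 24
  Event 5 (sale 6): sell min(6,0)=0. stock: 0 - 0 = 0. total_sold = 24
  Event 6 (return 8): 0 + 8 = 8
  Event 7 (sale 25): sell min(25,8)=8. stock: 8 - 8 = 0. total_sold = 32
  Event 8 (restock 37): 0 + 37 = 37
  Event 9 (restock 34): 37 + 34 = 71
  Event 10 (sale 3): sell min(3,71)=3. stock: 71 - 3 = 68. total_sold = 35
Final: stock = 68, total_sold = 35

First zero at event 2.

Answer: 2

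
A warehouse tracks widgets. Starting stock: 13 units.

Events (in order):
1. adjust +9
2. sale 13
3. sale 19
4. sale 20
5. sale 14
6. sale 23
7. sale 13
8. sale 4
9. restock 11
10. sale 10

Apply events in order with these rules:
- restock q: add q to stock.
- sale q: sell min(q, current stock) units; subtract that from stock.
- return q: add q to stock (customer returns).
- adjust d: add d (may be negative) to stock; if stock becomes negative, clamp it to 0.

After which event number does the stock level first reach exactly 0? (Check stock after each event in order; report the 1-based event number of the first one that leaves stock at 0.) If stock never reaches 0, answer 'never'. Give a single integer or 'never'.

Answer: 3

Derivation:
Processing events:
Start: stock = 13
  Event 1 (adjust +9): 13 + 9 = 22
  Event 2 (sale 13): sell min(13,22)=13. stock: 22 - 13 = 9. total_sold = 13
  Event 3 (sale 19): sell min(19,9)=9. stock: 9 - 9 = 0. total_sold = 22
  Event 4 (sale 20): sell min(20,0)=0. stock: 0 - 0 = 0. total_sold = 22
  Event 5 (sale 14): sell min(14,0)=0. stock: 0 - 0 = 0. total_sold = 22
  Event 6 (sale 23): sell min(23,0)=0. stock: 0 - 0 = 0. total_sold = 22
  Event 7 (sale 13): sell min(13,0)=0. stock: 0 - 0 = 0. total_sold = 22
  Event 8 (sale 4): sell min(4,0)=0. stock: 0 - 0 = 0. total_sold = 22
  Event 9 (restock 11): 0 + 11 = 11
  Event 10 (sale 10): sell min(10,11)=10. stock: 11 - 10 = 1. total_sold = 32
Final: stock = 1, total_sold = 32

First zero at event 3.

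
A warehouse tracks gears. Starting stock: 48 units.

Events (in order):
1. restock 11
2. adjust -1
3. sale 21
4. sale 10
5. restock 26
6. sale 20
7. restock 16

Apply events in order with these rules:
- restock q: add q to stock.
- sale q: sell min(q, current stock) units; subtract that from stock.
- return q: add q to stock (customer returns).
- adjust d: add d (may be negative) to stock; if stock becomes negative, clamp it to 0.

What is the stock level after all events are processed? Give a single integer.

Answer: 49

Derivation:
Processing events:
Start: stock = 48
  Event 1 (restock 11): 48 + 11 = 59
  Event 2 (adjust -1): 59 + -1 = 58
  Event 3 (sale 21): sell min(21,58)=21. stock: 58 - 21 = 37. total_sold = 21
  Event 4 (sale 10): sell min(10,37)=10. stock: 37 - 10 = 27. total_sold = 31
  Event 5 (restock 26): 27 + 26 = 53
  Event 6 (sale 20): sell min(20,53)=20. stock: 53 - 20 = 33. total_sold = 51
  Event 7 (restock 16): 33 + 16 = 49
Final: stock = 49, total_sold = 51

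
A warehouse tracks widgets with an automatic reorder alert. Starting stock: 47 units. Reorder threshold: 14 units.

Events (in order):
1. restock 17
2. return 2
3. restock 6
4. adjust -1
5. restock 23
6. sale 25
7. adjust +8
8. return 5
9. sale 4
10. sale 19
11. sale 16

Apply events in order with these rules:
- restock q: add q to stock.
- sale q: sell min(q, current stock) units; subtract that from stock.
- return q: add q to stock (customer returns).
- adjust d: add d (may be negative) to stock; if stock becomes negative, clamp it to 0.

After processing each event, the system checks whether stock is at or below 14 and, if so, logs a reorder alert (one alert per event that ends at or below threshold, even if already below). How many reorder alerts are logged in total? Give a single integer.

Answer: 0

Derivation:
Processing events:
Start: stock = 47
  Event 1 (restock 17): 47 + 17 = 64
  Event 2 (return 2): 64 + 2 = 66
  Event 3 (restock 6): 66 + 6 = 72
  Event 4 (adjust -1): 72 + -1 = 71
  Event 5 (restock 23): 71 + 23 = 94
  Event 6 (sale 25): sell min(25,94)=25. stock: 94 - 25 = 69. total_sold = 25
  Event 7 (adjust +8): 69 + 8 = 77
  Event 8 (return 5): 77 + 5 = 82
  Event 9 (sale 4): sell min(4,82)=4. stock: 82 - 4 = 78. total_sold = 29
  Event 10 (sale 19): sell min(19,78)=19. stock: 78 - 19 = 59. total_sold = 48
  Event 11 (sale 16): sell min(16,59)=16. stock: 59 - 16 = 43. total_sold = 64
Final: stock = 43, total_sold = 64

Checking against threshold 14:
  After event 1: stock=64 > 14
  After event 2: stock=66 > 14
  After event 3: stock=72 > 14
  After event 4: stock=71 > 14
  After event 5: stock=94 > 14
  After event 6: stock=69 > 14
  After event 7: stock=77 > 14
  After event 8: stock=82 > 14
  After event 9: stock=78 > 14
  After event 10: stock=59 > 14
  After event 11: stock=43 > 14
Alert events: []. Count = 0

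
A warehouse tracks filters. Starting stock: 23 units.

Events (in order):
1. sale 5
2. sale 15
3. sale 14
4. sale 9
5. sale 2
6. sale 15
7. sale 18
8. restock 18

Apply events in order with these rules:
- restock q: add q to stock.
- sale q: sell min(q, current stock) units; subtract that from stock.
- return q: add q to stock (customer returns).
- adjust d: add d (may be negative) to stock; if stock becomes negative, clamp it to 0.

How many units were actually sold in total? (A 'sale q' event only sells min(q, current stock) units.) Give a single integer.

Answer: 23

Derivation:
Processing events:
Start: stock = 23
  Event 1 (sale 5): sell min(5,23)=5. stock: 23 - 5 = 18. total_sold = 5
  Event 2 (sale 15): sell min(15,18)=15. stock: 18 - 15 = 3. total_sold = 20
  Event 3 (sale 14): sell min(14,3)=3. stock: 3 - 3 = 0. total_sold = 23
  Event 4 (sale 9): sell min(9,0)=0. stock: 0 - 0 = 0. total_sold = 23
  Event 5 (sale 2): sell min(2,0)=0. stock: 0 - 0 = 0. total_sold = 23
  Event 6 (sale 15): sell min(15,0)=0. stock: 0 - 0 = 0. total_sold = 23
  Event 7 (sale 18): sell min(18,0)=0. stock: 0 - 0 = 0. total_sold = 23
  Event 8 (restock 18): 0 + 18 = 18
Final: stock = 18, total_sold = 23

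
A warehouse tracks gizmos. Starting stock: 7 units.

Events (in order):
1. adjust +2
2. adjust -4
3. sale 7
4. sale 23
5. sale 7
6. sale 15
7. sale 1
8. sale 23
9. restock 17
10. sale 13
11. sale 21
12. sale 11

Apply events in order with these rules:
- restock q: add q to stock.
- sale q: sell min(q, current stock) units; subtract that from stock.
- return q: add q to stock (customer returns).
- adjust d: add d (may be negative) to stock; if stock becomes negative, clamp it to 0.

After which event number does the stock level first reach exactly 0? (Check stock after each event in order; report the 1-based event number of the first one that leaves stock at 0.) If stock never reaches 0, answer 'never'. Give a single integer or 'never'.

Processing events:
Start: stock = 7
  Event 1 (adjust +2): 7 + 2 = 9
  Event 2 (adjust -4): 9 + -4 = 5
  Event 3 (sale 7): sell min(7,5)=5. stock: 5 - 5 = 0. total_sold = 5
  Event 4 (sale 23): sell min(23,0)=0. stock: 0 - 0 = 0. total_sold = 5
  Event 5 (sale 7): sell min(7,0)=0. stock: 0 - 0 = 0. total_sold = 5
  Event 6 (sale 15): sell min(15,0)=0. stock: 0 - 0 = 0. total_sold = 5
  Event 7 (sale 1): sell min(1,0)=0. stock: 0 - 0 = 0. total_sold = 5
  Event 8 (sale 23): sell min(23,0)=0. stock: 0 - 0 = 0. total_sold = 5
  Event 9 (restock 17): 0 + 17 = 17
  Event 10 (sale 13): sell min(13,17)=13. stock: 17 - 13 = 4. total_sold = 18
  Event 11 (sale 21): sell min(21,4)=4. stock: 4 - 4 = 0. total_sold = 22
  Event 12 (sale 11): sell min(11,0)=0. stock: 0 - 0 = 0. total_sold = 22
Final: stock = 0, total_sold = 22

First zero at event 3.

Answer: 3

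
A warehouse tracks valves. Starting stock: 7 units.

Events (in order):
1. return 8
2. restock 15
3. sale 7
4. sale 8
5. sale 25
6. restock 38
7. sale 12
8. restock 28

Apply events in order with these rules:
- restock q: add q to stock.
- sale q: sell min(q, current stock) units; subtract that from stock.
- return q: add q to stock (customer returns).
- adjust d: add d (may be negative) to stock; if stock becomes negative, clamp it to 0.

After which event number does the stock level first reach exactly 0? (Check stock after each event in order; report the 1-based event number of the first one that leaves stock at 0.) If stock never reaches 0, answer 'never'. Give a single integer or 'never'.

Answer: 5

Derivation:
Processing events:
Start: stock = 7
  Event 1 (return 8): 7 + 8 = 15
  Event 2 (restock 15): 15 + 15 = 30
  Event 3 (sale 7): sell min(7,30)=7. stock: 30 - 7 = 23. total_sold = 7
  Event 4 (sale 8): sell min(8,23)=8. stock: 23 - 8 = 15. total_sold = 15
  Event 5 (sale 25): sell min(25,15)=15. stock: 15 - 15 = 0. total_sold = 30
  Event 6 (restock 38): 0 + 38 = 38
  Event 7 (sale 12): sell min(12,38)=12. stock: 38 - 12 = 26. total_sold = 42
  Event 8 (restock 28): 26 + 28 = 54
Final: stock = 54, total_sold = 42

First zero at event 5.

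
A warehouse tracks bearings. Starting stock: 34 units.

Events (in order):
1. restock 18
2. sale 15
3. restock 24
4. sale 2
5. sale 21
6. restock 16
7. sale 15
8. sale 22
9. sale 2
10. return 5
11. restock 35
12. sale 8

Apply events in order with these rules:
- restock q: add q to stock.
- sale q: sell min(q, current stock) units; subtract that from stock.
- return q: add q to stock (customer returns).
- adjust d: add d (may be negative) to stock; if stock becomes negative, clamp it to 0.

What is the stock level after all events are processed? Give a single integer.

Answer: 47

Derivation:
Processing events:
Start: stock = 34
  Event 1 (restock 18): 34 + 18 = 52
  Event 2 (sale 15): sell min(15,52)=15. stock: 52 - 15 = 37. total_sold = 15
  Event 3 (restock 24): 37 + 24 = 61
  Event 4 (sale 2): sell min(2,61)=2. stock: 61 - 2 = 59. total_sold = 17
  Event 5 (sale 21): sell min(21,59)=21. stock: 59 - 21 = 38. total_sold = 38
  Event 6 (restock 16): 38 + 16 = 54
  Event 7 (sale 15): sell min(15,54)=15. stock: 54 - 15 = 39. total_sold = 53
  Event 8 (sale 22): sell min(22,39)=22. stock: 39 - 22 = 17. total_sold = 75
  Event 9 (sale 2): sell min(2,17)=2. stock: 17 - 2 = 15. total_sold = 77
  Event 10 (return 5): 15 + 5 = 20
  Event 11 (restock 35): 20 + 35 = 55
  Event 12 (sale 8): sell min(8,55)=8. stock: 55 - 8 = 47. total_sold = 85
Final: stock = 47, total_sold = 85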